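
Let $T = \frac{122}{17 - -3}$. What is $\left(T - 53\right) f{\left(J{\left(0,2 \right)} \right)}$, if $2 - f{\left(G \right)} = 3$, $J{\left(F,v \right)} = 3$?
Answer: $\frac{469}{10} \approx 46.9$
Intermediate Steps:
$f{\left(G \right)} = -1$ ($f{\left(G \right)} = 2 - 3 = -1$)
$T = \frac{61}{10}$ ($T = \frac{122}{17 + 3} = \frac{122}{20} = 122 \cdot \frac{1}{20} = \frac{61}{10} \approx 6.1$)
$\left(T - 53\right) f{\left(J{\left(0,2 \right)} \right)} = \left(\frac{61}{10} - 53\right) \left(-1\right) = \left(- \frac{469}{10}\right) \left(-1\right) = \frac{469}{10}$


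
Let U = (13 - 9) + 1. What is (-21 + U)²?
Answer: 256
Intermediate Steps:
U = 5 (U = 4 + 1 = 5)
(-21 + U)² = (-21 + 5)² = (-16)² = 256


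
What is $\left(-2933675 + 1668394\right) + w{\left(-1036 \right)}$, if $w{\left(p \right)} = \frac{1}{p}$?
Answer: $- \frac{1310831117}{1036} \approx -1.2653 \cdot 10^{6}$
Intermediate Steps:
$\left(-2933675 + 1668394\right) + w{\left(-1036 \right)} = \left(-2933675 + 1668394\right) + \frac{1}{-1036} = -1265281 - \frac{1}{1036} = - \frac{1310831117}{1036}$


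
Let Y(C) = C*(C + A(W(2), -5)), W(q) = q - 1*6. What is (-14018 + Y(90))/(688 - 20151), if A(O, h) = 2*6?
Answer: 4838/19463 ≈ 0.24857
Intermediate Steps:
W(q) = -6 + q (W(q) = q - 6 = -6 + q)
A(O, h) = 12
Y(C) = C*(12 + C) (Y(C) = C*(C + 12) = C*(12 + C))
(-14018 + Y(90))/(688 - 20151) = (-14018 + 90*(12 + 90))/(688 - 20151) = (-14018 + 90*102)/(-19463) = (-14018 + 9180)*(-1/19463) = -4838*(-1/19463) = 4838/19463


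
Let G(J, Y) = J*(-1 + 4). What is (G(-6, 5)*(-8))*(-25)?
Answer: -3600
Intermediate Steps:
G(J, Y) = 3*J (G(J, Y) = J*3 = 3*J)
(G(-6, 5)*(-8))*(-25) = ((3*(-6))*(-8))*(-25) = -18*(-8)*(-25) = 144*(-25) = -3600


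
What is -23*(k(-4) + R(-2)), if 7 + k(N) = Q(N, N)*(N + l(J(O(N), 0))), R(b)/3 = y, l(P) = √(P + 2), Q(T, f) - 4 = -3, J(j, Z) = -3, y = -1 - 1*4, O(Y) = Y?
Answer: 598 - 23*I ≈ 598.0 - 23.0*I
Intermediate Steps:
y = -5 (y = -1 - 4 = -5)
Q(T, f) = 1 (Q(T, f) = 4 - 3 = 1)
l(P) = √(2 + P)
R(b) = -15 (R(b) = 3*(-5) = -15)
k(N) = -7 + I + N (k(N) = -7 + 1*(N + √(2 - 3)) = -7 + 1*(N + √(-1)) = -7 + 1*(N + I) = -7 + 1*(I + N) = -7 + (I + N) = -7 + I + N)
-23*(k(-4) + R(-2)) = -23*((-7 + I - 4) - 15) = -23*((-11 + I) - 15) = -23*(-26 + I) = 598 - 23*I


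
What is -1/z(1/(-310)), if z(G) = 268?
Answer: -1/268 ≈ -0.0037313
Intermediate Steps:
-1/z(1/(-310)) = -1/268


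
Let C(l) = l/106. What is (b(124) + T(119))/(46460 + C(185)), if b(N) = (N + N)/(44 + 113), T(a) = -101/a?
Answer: 289486/18402549487 ≈ 1.5731e-5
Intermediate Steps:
C(l) = l/106 (C(l) = l*(1/106) = l/106)
b(N) = 2*N/157 (b(N) = (2*N)/157 = (2*N)*(1/157) = 2*N/157)
(b(124) + T(119))/(46460 + C(185)) = ((2/157)*124 - 101/119)/(46460 + (1/106)*185) = (248/157 - 101*1/119)/(46460 + 185/106) = (248/157 - 101/119)/(4924945/106) = (13655/18683)*(106/4924945) = 289486/18402549487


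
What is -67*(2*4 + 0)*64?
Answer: -34304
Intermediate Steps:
-67*(2*4 + 0)*64 = -67*(8 + 0)*64 = -67*8*64 = -536*64 = -34304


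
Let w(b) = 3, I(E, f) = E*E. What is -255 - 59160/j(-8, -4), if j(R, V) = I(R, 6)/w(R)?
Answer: -24225/8 ≈ -3028.1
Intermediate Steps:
I(E, f) = E**2
j(R, V) = R**2/3
-255 - 59160/j(-8, -4) = -255 - 59160/((1/3)*(-8)**2) = -255 - 59160/((1/3)*64) = -255 - 59160/64/3 = -255 - 59160*3/64 = -255 - 120*1479/64 = -255 - 22185/8 = -24225/8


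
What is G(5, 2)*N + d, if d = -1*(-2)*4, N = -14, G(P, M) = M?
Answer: -20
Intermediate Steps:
d = 8 (d = 2*4 = 8)
G(5, 2)*N + d = 2*(-14) + 8 = -28 + 8 = -20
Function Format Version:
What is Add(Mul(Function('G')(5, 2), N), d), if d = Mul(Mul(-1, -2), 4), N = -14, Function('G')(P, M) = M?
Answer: -20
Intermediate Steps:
d = 8 (d = Mul(2, 4) = 8)
Add(Mul(Function('G')(5, 2), N), d) = Add(Mul(2, -14), 8) = Add(-28, 8) = -20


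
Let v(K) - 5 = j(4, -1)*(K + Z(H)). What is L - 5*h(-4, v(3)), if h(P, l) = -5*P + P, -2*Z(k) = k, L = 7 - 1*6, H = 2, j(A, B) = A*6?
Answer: -79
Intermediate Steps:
j(A, B) = 6*A
L = 1 (L = 7 - 6 = 1)
Z(k) = -k/2
v(K) = -19 + 24*K (v(K) = 5 + (6*4)*(K - ½*2) = 5 + 24*(K - 1) = 5 + 24*(-1 + K) = 5 + (-24 + 24*K) = -19 + 24*K)
h(P, l) = -4*P
L - 5*h(-4, v(3)) = 1 - (-20)*(-4) = 1 - 5*16 = 1 - 80 = -79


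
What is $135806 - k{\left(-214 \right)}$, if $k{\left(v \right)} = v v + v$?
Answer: $90224$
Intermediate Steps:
$k{\left(v \right)} = v + v^{2}$ ($k{\left(v \right)} = v^{2} + v = v + v^{2}$)
$135806 - k{\left(-214 \right)} = 135806 - - 214 \left(1 - 214\right) = 135806 - \left(-214\right) \left(-213\right) = 135806 - 45582 = 90224$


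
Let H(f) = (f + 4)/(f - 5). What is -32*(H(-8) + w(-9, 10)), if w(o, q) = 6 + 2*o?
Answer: 4864/13 ≈ 374.15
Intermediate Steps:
H(f) = (4 + f)/(-5 + f)
-32*(H(-8) + w(-9, 10)) = -32*((4 - 8)/(-5 - 8) + (6 + 2*(-9))) = -32*(-4/(-13) + (6 - 18)) = -32*(-1/13*(-4) - 12) = -32*(4/13 - 12) = -32*(-152/13) = 4864/13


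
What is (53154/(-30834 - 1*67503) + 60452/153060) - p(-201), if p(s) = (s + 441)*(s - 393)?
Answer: 178811176703357/1254288435 ≈ 1.4256e+5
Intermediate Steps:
p(s) = (-393 + s)*(441 + s) (p(s) = (441 + s)*(-393 + s) = (-393 + s)*(441 + s))
(53154/(-30834 - 1*67503) + 60452/153060) - p(-201) = (53154/(-30834 - 1*67503) + 60452/153060) - (-173313 + (-201)**2 + 48*(-201)) = (53154/(-30834 - 67503) + 60452*(1/153060)) - (-173313 + 40401 - 9648) = (53154/(-98337) + 15113/38265) - 1*(-142560) = (53154*(-1/98337) + 15113/38265) + 142560 = (-17718/32779 + 15113/38265) + 142560 = -182590243/1254288435 + 142560 = 178811176703357/1254288435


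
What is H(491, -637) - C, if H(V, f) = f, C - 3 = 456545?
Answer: -457185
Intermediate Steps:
C = 456548 (C = 3 + 456545 = 456548)
H(491, -637) - C = -637 - 1*456548 = -637 - 456548 = -457185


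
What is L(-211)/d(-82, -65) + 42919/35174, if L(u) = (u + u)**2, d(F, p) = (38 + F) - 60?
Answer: -391216440/228631 ≈ -1711.1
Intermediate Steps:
d(F, p) = -22 + F
L(u) = 4*u**2 (L(u) = (2*u)**2 = 4*u**2)
L(-211)/d(-82, -65) + 42919/35174 = (4*(-211)**2)/(-22 - 82) + 42919/35174 = (4*44521)/(-104) + 42919*(1/35174) = 178084*(-1/104) + 42919/35174 = -44521/26 + 42919/35174 = -391216440/228631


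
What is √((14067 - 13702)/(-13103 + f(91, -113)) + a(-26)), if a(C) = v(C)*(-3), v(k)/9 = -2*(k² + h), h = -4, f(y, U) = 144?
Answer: √6094045262093/12959 ≈ 190.49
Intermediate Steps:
v(k) = 72 - 18*k² (v(k) = 9*(-2*(k² - 4)) = 9*(-2*(-4 + k²)) = 9*(8 - 2*k²) = 72 - 18*k²)
a(C) = -216 + 54*C² (a(C) = (72 - 18*C²)*(-3) = -216 + 54*C²)
√((14067 - 13702)/(-13103 + f(91, -113)) + a(-26)) = √((14067 - 13702)/(-13103 + 144) + (-216 + 54*(-26)²)) = √(365/(-12959) + (-216 + 54*676)) = √(365*(-1/12959) + (-216 + 36504)) = √(-365/12959 + 36288) = √(470255827/12959) = √6094045262093/12959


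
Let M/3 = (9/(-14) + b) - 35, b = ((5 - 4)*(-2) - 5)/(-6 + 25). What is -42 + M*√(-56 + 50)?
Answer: -42 - 28737*I*√6/266 ≈ -42.0 - 264.63*I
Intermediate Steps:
b = -7/19 (b = (1*(-2) - 5)/19 = (-2 - 5)*(1/19) = -7*1/19 = -7/19 ≈ -0.36842)
M = -28737/266 (M = 3*((9/(-14) - 7/19) - 35) = 3*((9*(-1/14) - 7/19) - 35) = 3*((-9/14 - 7/19) - 35) = 3*(-269/266 - 35) = 3*(-9579/266) = -28737/266 ≈ -108.03)
-42 + M*√(-56 + 50) = -42 - 28737*√(-56 + 50)/266 = -42 - 28737*I*√6/266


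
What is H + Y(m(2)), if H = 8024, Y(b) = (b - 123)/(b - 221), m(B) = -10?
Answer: 264811/33 ≈ 8024.6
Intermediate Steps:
Y(b) = (-123 + b)/(-221 + b)
H + Y(m(2)) = 8024 + (-123 - 10)/(-221 - 10) = 8024 - 133/(-231) = 8024 - 1/231*(-133) = 8024 + 19/33 = 264811/33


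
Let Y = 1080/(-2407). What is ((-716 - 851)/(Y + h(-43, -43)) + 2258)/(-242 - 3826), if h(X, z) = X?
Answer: -79971889/141811836 ≈ -0.56393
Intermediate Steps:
Y = -1080/2407 (Y = 1080*(-1/2407) = -1080/2407 ≈ -0.44869)
((-716 - 851)/(Y + h(-43, -43)) + 2258)/(-242 - 3826) = ((-716 - 851)/(-1080/2407 - 43) + 2258)/(-242 - 3826) = (-1567/(-104581/2407) + 2258)/(-4068) = (-1567*(-2407/104581) + 2258)*(-1/4068) = (3771769/104581 + 2258)*(-1/4068) = (239915667/104581)*(-1/4068) = -79971889/141811836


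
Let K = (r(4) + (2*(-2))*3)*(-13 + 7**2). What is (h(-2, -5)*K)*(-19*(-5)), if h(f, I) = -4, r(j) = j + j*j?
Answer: -109440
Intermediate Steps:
r(j) = j + j**2
K = 288 (K = (4*(1 + 4) + (2*(-2))*3)*(-13 + 7**2) = (4*5 - 4*3)*(-13 + 49) = (20 - 12)*36 = 8*36 = 288)
(h(-2, -5)*K)*(-19*(-5)) = (-4*288)*(-19*(-5)) = -1152*95 = -109440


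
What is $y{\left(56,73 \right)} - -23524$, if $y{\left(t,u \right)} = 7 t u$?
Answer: $52140$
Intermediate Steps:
$y{\left(t,u \right)} = 7 t u$
$y{\left(56,73 \right)} - -23524 = 7 \cdot 56 \cdot 73 - -23524 = 28616 + 23524 = 52140$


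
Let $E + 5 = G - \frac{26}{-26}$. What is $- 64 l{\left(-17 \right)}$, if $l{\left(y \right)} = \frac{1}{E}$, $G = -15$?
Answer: $\frac{64}{19} \approx 3.3684$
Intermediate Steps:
$E = -19$ ($E = -5 - \left(15 + \frac{26}{-26}\right) = -5 - \left(15 + 26 \left(- \frac{1}{26}\right)\right) = -5 - 14 = -19$)
$l{\left(y \right)} = - \frac{1}{19}$ ($l{\left(y \right)} = \frac{1}{-19} = - \frac{1}{19}$)
$- 64 l{\left(-17 \right)} = \left(-64\right) \left(- \frac{1}{19}\right) = \frac{64}{19}$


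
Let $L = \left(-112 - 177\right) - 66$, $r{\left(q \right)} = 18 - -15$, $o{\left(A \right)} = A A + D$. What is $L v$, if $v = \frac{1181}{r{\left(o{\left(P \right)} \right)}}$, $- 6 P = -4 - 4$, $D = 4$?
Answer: $- \frac{419255}{33} \approx -12705.0$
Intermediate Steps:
$P = \frac{4}{3}$ ($P = - \frac{-4 - 4}{6} = \left(- \frac{1}{6}\right) \left(-8\right) = \frac{4}{3} \approx 1.3333$)
$o{\left(A \right)} = 4 + A^{2}$ ($o{\left(A \right)} = A A + 4 = A^{2} + 4 = 4 + A^{2}$)
$r{\left(q \right)} = 33$ ($r{\left(q \right)} = 18 + 15 = 33$)
$v = \frac{1181}{33} \approx 35.788$
$L = -355$ ($L = -289 - 66 = -355$)
$L v = \left(-355\right) \frac{1181}{33} = - \frac{419255}{33}$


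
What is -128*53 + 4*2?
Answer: -6776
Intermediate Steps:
-128*53 + 4*2 = -6784 + 8 = -6776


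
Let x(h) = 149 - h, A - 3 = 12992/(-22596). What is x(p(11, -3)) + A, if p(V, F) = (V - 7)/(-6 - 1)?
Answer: 858628/5649 ≈ 152.00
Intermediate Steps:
A = 1957/807 (A = 3 + 12992/(-22596) = 3 + 12992*(-1/22596) = 3 - 464/807 = 1957/807 ≈ 2.4250)
p(V, F) = 1 - V/7 (p(V, F) = (-7 + V)/(-7) = (-7 + V)*(-1/7) = 1 - V/7)
x(p(11, -3)) + A = (149 - (1 - 1/7*11)) + 1957/807 = (149 - (1 - 11/7)) + 1957/807 = (149 - 1*(-4/7)) + 1957/807 = (149 + 4/7) + 1957/807 = 1047/7 + 1957/807 = 858628/5649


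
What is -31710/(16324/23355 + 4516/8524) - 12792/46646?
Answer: -36808539918309294/1426300316197 ≈ -25807.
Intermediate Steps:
-31710/(16324/23355 + 4516/8524) - 12792/46646 = -31710/(16324*(1/23355) + 4516*(1/8524)) - 12792*1/46646 = -31710/(16324/23355 + 1129/2131) - 6396/23323 = -31710/61154239/49769505 - 6396/23323 = -31710*49769505/61154239 - 6396/23323 = -1578191003550/61154239 - 6396/23323 = -36808539918309294/1426300316197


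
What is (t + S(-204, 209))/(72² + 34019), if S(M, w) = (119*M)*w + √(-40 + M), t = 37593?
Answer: -5036091/39203 + 2*I*√61/39203 ≈ -128.46 + 0.00039845*I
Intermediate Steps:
S(M, w) = √(-40 + M) + 119*M*w (S(M, w) = 119*M*w + √(-40 + M) = √(-40 + M) + 119*M*w)
(t + S(-204, 209))/(72² + 34019) = (37593 + (√(-40 - 204) + 119*(-204)*209))/(72² + 34019) = (37593 + (√(-244) - 5073684))/(5184 + 34019) = (37593 + (2*I*√61 - 5073684))/39203 = (37593 + (-5073684 + 2*I*√61))*(1/39203) = (-5036091 + 2*I*√61)*(1/39203) = -5036091/39203 + 2*I*√61/39203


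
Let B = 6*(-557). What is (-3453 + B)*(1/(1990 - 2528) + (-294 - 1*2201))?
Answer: 9121003245/538 ≈ 1.6954e+7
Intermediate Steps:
B = -3342
(-3453 + B)*(1/(1990 - 2528) + (-294 - 1*2201)) = (-3453 - 3342)*(1/(1990 - 2528) + (-294 - 1*2201)) = -6795*(1/(-538) + (-294 - 2201)) = -6795*(-1/538 - 2495) = -6795*(-1342311/538) = 9121003245/538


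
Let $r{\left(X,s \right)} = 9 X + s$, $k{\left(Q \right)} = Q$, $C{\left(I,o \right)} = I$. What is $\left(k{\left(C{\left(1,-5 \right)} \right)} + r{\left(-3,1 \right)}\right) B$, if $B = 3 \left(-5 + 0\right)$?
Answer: $375$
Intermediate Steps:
$B = -15$ ($B = 3 \left(-5\right) = -15$)
$r{\left(X,s \right)} = s + 9 X$
$\left(k{\left(C{\left(1,-5 \right)} \right)} + r{\left(-3,1 \right)}\right) B = \left(1 + \left(1 + 9 \left(-3\right)\right)\right) \left(-15\right) = \left(1 + \left(1 - 27\right)\right) \left(-15\right) = \left(1 - 26\right) \left(-15\right) = \left(-25\right) \left(-15\right) = 375$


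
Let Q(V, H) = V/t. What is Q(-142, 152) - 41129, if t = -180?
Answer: -3701539/90 ≈ -41128.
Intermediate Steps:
Q(V, H) = -V/180 (Q(V, H) = V/(-180) = V*(-1/180) = -V/180)
Q(-142, 152) - 41129 = -1/180*(-142) - 41129 = 71/90 - 41129 = -3701539/90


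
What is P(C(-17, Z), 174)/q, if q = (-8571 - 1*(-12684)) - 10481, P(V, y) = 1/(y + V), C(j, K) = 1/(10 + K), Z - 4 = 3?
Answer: -17/18842912 ≈ -9.0220e-7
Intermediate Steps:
Z = 7 (Z = 4 + 3 = 7)
P(V, y) = 1/(V + y)
q = -6368 (q = (-8571 + 12684) - 10481 = 4113 - 10481 = -6368)
P(C(-17, Z), 174)/q = 1/((1/(10 + 7) + 174)*(-6368)) = -1/6368/(1/17 + 174) = -1/6368/(2959/17) = (17/2959)*(-1/6368) = -17/18842912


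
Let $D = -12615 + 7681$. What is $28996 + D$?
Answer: $24062$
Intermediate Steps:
$D = -4934$
$28996 + D = 28996 - 4934 = 24062$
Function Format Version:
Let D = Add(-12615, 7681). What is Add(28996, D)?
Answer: 24062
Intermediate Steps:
D = -4934
Add(28996, D) = Add(28996, -4934) = 24062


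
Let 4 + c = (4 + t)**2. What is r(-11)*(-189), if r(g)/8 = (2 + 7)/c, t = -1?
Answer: -13608/5 ≈ -2721.6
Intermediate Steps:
c = 5 (c = -4 + (4 - 1)**2 = -4 + 3**2 = -4 + 9 = 5)
r(g) = 72/5 (r(g) = 8*((2 + 7)/5) = 8*(9*(1/5)) = 8*(9/5) = 72/5)
r(-11)*(-189) = (72/5)*(-189) = -13608/5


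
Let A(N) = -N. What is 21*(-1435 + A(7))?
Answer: -30282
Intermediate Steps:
21*(-1435 + A(7)) = 21*(-1435 - 1*7) = 21*(-1435 - 7) = 21*(-1442) = -30282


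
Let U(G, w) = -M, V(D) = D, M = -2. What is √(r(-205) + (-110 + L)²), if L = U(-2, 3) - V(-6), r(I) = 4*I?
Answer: 4*√599 ≈ 97.898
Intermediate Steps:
U(G, w) = 2 (U(G, w) = -1*(-2) = 2)
L = 8 (L = 2 - 1*(-6) = 2 + 6 = 8)
√(r(-205) + (-110 + L)²) = √(4*(-205) + (-110 + 8)²) = √(-820 + (-102)²) = √(-820 + 10404) = √9584 = 4*√599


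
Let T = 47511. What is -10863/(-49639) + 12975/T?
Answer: 386726006/786132843 ≈ 0.49193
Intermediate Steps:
-10863/(-49639) + 12975/T = -10863/(-49639) + 12975/47511 = -10863*(-1/49639) + 12975*(1/47511) = 10863/49639 + 4325/15837 = 386726006/786132843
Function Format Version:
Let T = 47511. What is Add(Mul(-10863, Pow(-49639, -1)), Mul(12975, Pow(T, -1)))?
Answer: Rational(386726006, 786132843) ≈ 0.49193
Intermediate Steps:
Add(Mul(-10863, Pow(-49639, -1)), Mul(12975, Pow(T, -1))) = Add(Mul(-10863, Pow(-49639, -1)), Mul(12975, Pow(47511, -1))) = Add(Mul(-10863, Rational(-1, 49639)), Mul(12975, Rational(1, 47511))) = Add(Rational(10863, 49639), Rational(4325, 15837)) = Rational(386726006, 786132843)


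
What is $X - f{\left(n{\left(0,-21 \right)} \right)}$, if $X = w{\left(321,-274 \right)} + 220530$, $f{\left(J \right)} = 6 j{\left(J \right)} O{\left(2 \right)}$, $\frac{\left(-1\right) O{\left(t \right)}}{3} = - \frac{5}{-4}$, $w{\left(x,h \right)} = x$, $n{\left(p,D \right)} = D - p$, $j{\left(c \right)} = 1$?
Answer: $\frac{441747}{2} \approx 2.2087 \cdot 10^{5}$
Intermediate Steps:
$O{\left(t \right)} = - \frac{15}{4}$ ($O{\left(t \right)} = - 3 \left(- \frac{5}{-4}\right) = - 3 \left(\left(-5\right) \left(- \frac{1}{4}\right)\right) = \left(-3\right) \frac{5}{4} = - \frac{15}{4}$)
$f{\left(J \right)} = - \frac{45}{2}$ ($f{\left(J \right)} = 6 \cdot 1 \left(- \frac{15}{4}\right) = 6 \left(- \frac{15}{4}\right) = - \frac{45}{2}$)
$X = 220851$ ($X = 321 + 220530 = 220851$)
$X - f{\left(n{\left(0,-21 \right)} \right)} = 220851 - - \frac{45}{2} = 220851 + \frac{45}{2} = \frac{441747}{2}$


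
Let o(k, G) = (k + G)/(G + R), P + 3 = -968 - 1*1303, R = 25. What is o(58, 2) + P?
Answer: -20446/9 ≈ -2271.8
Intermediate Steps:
P = -2274 (P = -3 + (-968 - 1*1303) = -3 + (-968 - 1303) = -3 - 2271 = -2274)
o(k, G) = (G + k)/(25 + G) (o(k, G) = (k + G)/(G + 25) = (G + k)/(25 + G))
o(58, 2) + P = (2 + 58)/(25 + 2) - 2274 = 60/27 - 2274 = (1/27)*60 - 2274 = 20/9 - 2274 = -20446/9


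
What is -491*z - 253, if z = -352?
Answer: 172579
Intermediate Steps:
-491*z - 253 = -491*(-352) - 253 = 172832 - 253 = 172579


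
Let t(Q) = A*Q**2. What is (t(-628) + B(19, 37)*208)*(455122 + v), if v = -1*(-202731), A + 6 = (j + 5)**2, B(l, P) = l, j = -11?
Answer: 7786000761616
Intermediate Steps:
A = 30 (A = -6 + (-11 + 5)**2 = -6 + (-6)**2 = -6 + 36 = 30)
v = 202731
t(Q) = 30*Q**2
(t(-628) + B(19, 37)*208)*(455122 + v) = (30*(-628)**2 + 19*208)*(455122 + 202731) = (30*394384 + 3952)*657853 = (11831520 + 3952)*657853 = 11835472*657853 = 7786000761616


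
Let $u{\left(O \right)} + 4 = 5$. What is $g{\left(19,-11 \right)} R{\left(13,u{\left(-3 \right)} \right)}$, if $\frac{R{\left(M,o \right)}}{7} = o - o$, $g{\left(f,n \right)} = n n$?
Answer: $0$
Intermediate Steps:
$g{\left(f,n \right)} = n^{2}$
$u{\left(O \right)} = 1$ ($u{\left(O \right)} = -4 + 5 = 1$)
$R{\left(M,o \right)} = 0$ ($R{\left(M,o \right)} = 7 \left(o - o\right) = 7 \cdot 0 = 0$)
$g{\left(19,-11 \right)} R{\left(13,u{\left(-3 \right)} \right)} = \left(-11\right)^{2} \cdot 0 = 121 \cdot 0 = 0$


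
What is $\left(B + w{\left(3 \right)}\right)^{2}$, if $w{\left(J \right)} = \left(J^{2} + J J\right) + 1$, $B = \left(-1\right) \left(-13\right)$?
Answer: $1024$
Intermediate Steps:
$B = 13$
$w{\left(J \right)} = 1 + 2 J^{2}$ ($w{\left(J \right)} = \left(J^{2} + J^{2}\right) + 1 = 2 J^{2} + 1 = 1 + 2 J^{2}$)
$\left(B + w{\left(3 \right)}\right)^{2} = \left(13 + \left(1 + 2 \cdot 3^{2}\right)\right)^{2} = \left(13 + \left(1 + 2 \cdot 9\right)\right)^{2} = \left(13 + \left(1 + 18\right)\right)^{2} = \left(13 + 19\right)^{2} = 32^{2} = 1024$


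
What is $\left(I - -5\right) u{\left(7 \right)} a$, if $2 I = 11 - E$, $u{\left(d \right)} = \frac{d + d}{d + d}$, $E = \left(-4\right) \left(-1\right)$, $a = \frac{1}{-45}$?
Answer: $- \frac{17}{90} \approx -0.18889$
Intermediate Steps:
$a = - \frac{1}{45} \approx -0.022222$
$E = 4$
$u{\left(d \right)} = 1$ ($u{\left(d \right)} = \frac{2 d}{2 d} = 2 d \frac{1}{2 d} = 1$)
$I = \frac{7}{2}$ ($I = \frac{11 - 4}{2} = \frac{1}{2} \cdot 7 = \frac{7}{2} \approx 3.5$)
$\left(I - -5\right) u{\left(7 \right)} a = \left(\frac{7}{2} - -5\right) 1 \left(- \frac{1}{45}\right) = \left(\frac{7}{2} + 5\right) 1 \left(- \frac{1}{45}\right) = \frac{17}{2} \cdot 1 \left(- \frac{1}{45}\right) = \frac{17}{2} \left(- \frac{1}{45}\right) = - \frac{17}{90}$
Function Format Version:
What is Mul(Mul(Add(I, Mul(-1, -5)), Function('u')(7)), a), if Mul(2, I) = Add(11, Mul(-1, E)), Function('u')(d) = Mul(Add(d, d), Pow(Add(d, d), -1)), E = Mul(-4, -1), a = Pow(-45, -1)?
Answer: Rational(-17, 90) ≈ -0.18889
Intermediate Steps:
a = Rational(-1, 45) ≈ -0.022222
E = 4
Function('u')(d) = 1 (Function('u')(d) = Mul(Mul(2, d), Pow(Mul(2, d), -1)) = Mul(Mul(2, d), Mul(Rational(1, 2), Pow(d, -1))) = 1)
I = Rational(7, 2) (I = Mul(Rational(1, 2), Add(11, Mul(-1, 4))) = Mul(Rational(1, 2), Add(11, -4)) = Mul(Rational(1, 2), 7) = Rational(7, 2) ≈ 3.5000)
Mul(Mul(Add(I, Mul(-1, -5)), Function('u')(7)), a) = Mul(Mul(Add(Rational(7, 2), Mul(-1, -5)), 1), Rational(-1, 45)) = Mul(Mul(Add(Rational(7, 2), 5), 1), Rational(-1, 45)) = Mul(Mul(Rational(17, 2), 1), Rational(-1, 45)) = Mul(Rational(17, 2), Rational(-1, 45)) = Rational(-17, 90)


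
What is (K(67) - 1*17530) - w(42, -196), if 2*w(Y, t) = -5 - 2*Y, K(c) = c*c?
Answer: -25993/2 ≈ -12997.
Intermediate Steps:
K(c) = c²
w(Y, t) = -5/2 - Y (w(Y, t) = (-5 - 2*Y)/2 = -5/2 - Y)
(K(67) - 1*17530) - w(42, -196) = (67² - 1*17530) - (-5/2 - 1*42) = (4489 - 17530) - (-5/2 - 42) = -13041 - 1*(-89/2) = -13041 + 89/2 = -25993/2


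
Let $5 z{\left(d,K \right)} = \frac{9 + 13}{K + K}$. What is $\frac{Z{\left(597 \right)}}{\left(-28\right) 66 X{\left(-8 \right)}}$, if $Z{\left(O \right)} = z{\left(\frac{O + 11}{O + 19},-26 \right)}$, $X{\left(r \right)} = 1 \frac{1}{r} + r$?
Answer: $- \frac{1}{177450} \approx -5.6354 \cdot 10^{-6}$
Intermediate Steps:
$z{\left(d,K \right)} = \frac{11}{5 K}$ ($z{\left(d,K \right)} = \frac{\left(9 + 13\right) \frac{1}{K + K}}{5} = \frac{22 \frac{1}{2 K}}{5} = \frac{11 \frac{1}{K}}{5} = \frac{11}{5 K}$)
$X{\left(r \right)} = r + \frac{1}{r}$ ($X{\left(r \right)} = \frac{1}{r} + r = r + \frac{1}{r}$)
$Z{\left(O \right)} = - \frac{11}{130}$ ($Z{\left(O \right)} = \frac{11}{5 \left(-26\right)} = \frac{11}{5} \left(- \frac{1}{26}\right) = - \frac{11}{130}$)
$\frac{Z{\left(597 \right)}}{\left(-28\right) 66 X{\left(-8 \right)}} = - \frac{11}{130 \left(-28\right) 66 \left(-8 + \frac{1}{-8}\right)} = - \frac{11}{130 \left(- 1848 \left(-8 - \frac{1}{8}\right)\right)} = - \frac{11}{130 \left(\left(-1848\right) \left(- \frac{65}{8}\right)\right)} = - \frac{11}{130 \cdot 15015} = \left(- \frac{11}{130}\right) \frac{1}{15015} = - \frac{1}{177450}$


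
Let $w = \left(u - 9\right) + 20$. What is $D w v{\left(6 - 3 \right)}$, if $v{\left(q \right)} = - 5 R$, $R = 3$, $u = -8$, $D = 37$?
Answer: $-1665$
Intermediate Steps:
$v{\left(q \right)} = -15$ ($v{\left(q \right)} = \left(-5\right) 3 = -15$)
$w = 3$ ($w = \left(-8 - 9\right) + 20 = -17 + 20 = 3$)
$D w v{\left(6 - 3 \right)} = 37 \cdot 3 \left(-15\right) = 111 \left(-15\right) = -1665$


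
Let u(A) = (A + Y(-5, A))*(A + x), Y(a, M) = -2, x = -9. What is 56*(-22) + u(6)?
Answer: -1244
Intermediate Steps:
u(A) = (-9 + A)*(-2 + A) (u(A) = (A - 2)*(A - 9) = (-2 + A)*(-9 + A) = (-9 + A)*(-2 + A))
56*(-22) + u(6) = 56*(-22) + (18 + 6² - 11*6) = -1232 + (18 + 36 - 66) = -1232 - 12 = -1244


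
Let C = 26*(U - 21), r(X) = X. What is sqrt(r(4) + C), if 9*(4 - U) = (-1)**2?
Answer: 8*I*sqrt(62)/3 ≈ 20.997*I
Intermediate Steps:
U = 35/9 (U = 4 - 1/9*(-1)**2 = 4 - 1/9*1 = 4 - 1/9 = 35/9 ≈ 3.8889)
C = -4004/9 (C = 26*(35/9 - 21) = 26*(-154/9) = -4004/9 ≈ -444.89)
sqrt(r(4) + C) = sqrt(4 - 4004/9) = sqrt(-3968/9) = 8*I*sqrt(62)/3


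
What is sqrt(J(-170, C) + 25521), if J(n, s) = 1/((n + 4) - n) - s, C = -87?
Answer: sqrt(102433)/2 ≈ 160.03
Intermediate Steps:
J(n, s) = 1/4 - s (J(n, s) = 1/((4 + n) - n) - s = 1/4 - s)
sqrt(J(-170, C) + 25521) = sqrt((1/4 - 1*(-87)) + 25521) = sqrt((1/4 + 87) + 25521) = sqrt(349/4 + 25521) = sqrt(102433/4) = sqrt(102433)/2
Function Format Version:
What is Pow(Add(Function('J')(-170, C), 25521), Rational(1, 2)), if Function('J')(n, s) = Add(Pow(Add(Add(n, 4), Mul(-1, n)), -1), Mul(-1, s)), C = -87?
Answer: Mul(Rational(1, 2), Pow(102433, Rational(1, 2))) ≈ 160.03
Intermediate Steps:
Function('J')(n, s) = Add(Rational(1, 4), Mul(-1, s)) (Function('J')(n, s) = Add(Pow(Add(Add(4, n), Mul(-1, n)), -1), Mul(-1, s)) = Add(Pow(4, -1), Mul(-1, s)) = Add(Rational(1, 4), Mul(-1, s)))
Pow(Add(Function('J')(-170, C), 25521), Rational(1, 2)) = Pow(Add(Add(Rational(1, 4), Mul(-1, -87)), 25521), Rational(1, 2)) = Pow(Add(Add(Rational(1, 4), 87), 25521), Rational(1, 2)) = Pow(Add(Rational(349, 4), 25521), Rational(1, 2)) = Pow(Rational(102433, 4), Rational(1, 2)) = Mul(Rational(1, 2), Pow(102433, Rational(1, 2)))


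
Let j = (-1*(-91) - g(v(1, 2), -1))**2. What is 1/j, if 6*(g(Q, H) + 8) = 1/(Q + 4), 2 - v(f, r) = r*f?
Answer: 576/5640625 ≈ 0.00010212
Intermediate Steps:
v(f, r) = 2 - f*r (v(f, r) = 2 - r*f = 2 - f*r)
g(Q, H) = -8 + 1/(6*(4 + Q)) (g(Q, H) = -8 + 1/(6*(Q + 4)) = -8 + 1/(6*(4 + Q)))
j = 5640625/576 (j = (-1*(-91) - (-191 - 48*(2 - 1*1*2))/(6*(4 + (2 - 1*1*2))))**2 = (91 - (-191 - 48*(2 - 2))/(6*(4 + (2 - 2))))**2 = (91 - (-191 - 48*0)/(6*(4 + 0)))**2 = (91 - (-191 + 0)/(6*4))**2 = (91 - (-191)/(6*4))**2 = (91 - 1*(-191/24))**2 = (91 + 191/24)**2 = (2375/24)**2 = 5640625/576 ≈ 9792.8)
1/j = 1/(5640625/576) = 576/5640625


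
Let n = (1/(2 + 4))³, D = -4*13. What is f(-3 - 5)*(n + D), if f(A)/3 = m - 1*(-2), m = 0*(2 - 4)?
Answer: -11231/36 ≈ -311.97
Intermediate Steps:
m = 0 (m = 0*(-2) = 0)
D = -52
f(A) = 6 (f(A) = 3*(0 - 1*(-2)) = 3*(0 + 2) = 3*2 = 6)
n = 1/216 (n = (1/6)³ = (⅙)³ = 1/216 ≈ 0.0046296)
f(-3 - 5)*(n + D) = 6*(1/216 - 52) = 6*(-11231/216) = -11231/36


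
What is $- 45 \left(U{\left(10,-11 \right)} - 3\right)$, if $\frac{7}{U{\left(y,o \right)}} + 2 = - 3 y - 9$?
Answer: $\frac{5850}{41} \approx 142.68$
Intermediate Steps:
$U{\left(y,o \right)} = \frac{7}{-11 - 3 y}$ ($U{\left(y,o \right)} = \frac{7}{-2 - \left(9 + 3 y\right)} = \frac{7}{-11 - 3 y}$)
$- 45 \left(U{\left(10,-11 \right)} - 3\right) = - 45 \left(- \frac{7}{11 + 3 \cdot 10} - 3\right) = - 45 \left(- \frac{7}{11 + 30} - 3\right) = - 45 \left(- \frac{7}{41} - 3\right) = \left(-45\right) \left(- \frac{130}{41}\right) = \frac{5850}{41}$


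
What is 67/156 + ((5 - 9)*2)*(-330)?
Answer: 411907/156 ≈ 2640.4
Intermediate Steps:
67/156 + ((5 - 9)*2)*(-330) = 67*(1/156) - 4*2*(-330) = 67/156 - 8*(-330) = 67/156 + 2640 = 411907/156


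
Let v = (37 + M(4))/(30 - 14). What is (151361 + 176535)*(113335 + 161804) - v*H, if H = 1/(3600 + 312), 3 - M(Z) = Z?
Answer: 470571754869501/5216 ≈ 9.0217e+10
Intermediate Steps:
M(Z) = 3 - Z
H = 1/3912 ≈ 0.00025562
v = 9/4 (v = (37 + (3 - 1*4))/(30 - 14) = (37 + (3 - 4))/16 = (37 - 1)*(1/16) = 36*(1/16) = 9/4 ≈ 2.2500)
(151361 + 176535)*(113335 + 161804) - v*H = (151361 + 176535)*(113335 + 161804) - 9/(4*3912) = 327896*275139 - 1*3/5216 = 90216977544 - 3/5216 = 470571754869501/5216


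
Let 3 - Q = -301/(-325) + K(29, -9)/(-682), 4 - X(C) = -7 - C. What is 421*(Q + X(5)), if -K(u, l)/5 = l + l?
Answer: 849434439/110825 ≈ 7664.6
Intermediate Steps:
X(C) = 11 + C (X(C) = 4 - (-7 - C) = 4 + (7 + C) = 11 + C)
K(u, l) = -10*l (K(u, l) = -5*(l + l) = -10*l)
Q = 244459/110825 (Q = 3 - (-301/(-325) - 10*(-9)/(-682)) = 3 - (-301*(-1/325) + 90*(-1/682)) = 3 - (301/325 - 45/341) = 3 - 1*88016/110825 = 3 - 88016/110825 = 244459/110825 ≈ 2.2058)
421*(Q + X(5)) = 421*(244459/110825 + (11 + 5)) = 421*(244459/110825 + 16) = 421*(2017659/110825) = 849434439/110825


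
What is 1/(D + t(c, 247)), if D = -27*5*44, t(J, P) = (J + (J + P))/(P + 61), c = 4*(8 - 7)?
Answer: -308/1829265 ≈ -0.00016837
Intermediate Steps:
c = 4 (c = 4*1 = 4)
t(J, P) = (P + 2*J)/(61 + P)
D = -5940 (D = -135*44 = -5940)
1/(D + t(c, 247)) = 1/(-5940 + (247 + 2*4)/(61 + 247)) = 1/(-5940 + (247 + 8)/308) = 1/(-5940 + (1/308)*255) = 1/(-5940 + 255/308) = 1/(-1829265/308) = -308/1829265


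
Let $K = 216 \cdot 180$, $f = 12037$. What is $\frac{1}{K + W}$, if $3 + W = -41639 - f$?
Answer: $- \frac{1}{14799} \approx -6.7572 \cdot 10^{-5}$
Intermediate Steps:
$W = -53679$ ($W = -3 - 53676 = -53679$)
$K = 38880$
$\frac{1}{K + W} = \frac{1}{38880 - 53679} = \frac{1}{-14799} = - \frac{1}{14799}$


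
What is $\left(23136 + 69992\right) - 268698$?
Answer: $-175570$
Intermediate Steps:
$\left(23136 + 69992\right) - 268698 = 93128 - 268698 = -175570$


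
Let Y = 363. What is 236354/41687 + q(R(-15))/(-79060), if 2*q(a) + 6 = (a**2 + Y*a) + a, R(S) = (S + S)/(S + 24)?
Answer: 168401977379/29661967980 ≈ 5.6774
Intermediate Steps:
R(S) = 2*S/(24 + S) (R(S) = (2*S)/(24 + S) = 2*S/(24 + S))
q(a) = -3 + a**2/2 + 182*a (q(a) = -3 + ((a**2 + 363*a) + a)/2 = -3 + (a**2 + 364*a)/2 = -3 + (a**2/2 + 182*a) = -3 + a**2/2 + 182*a)
236354/41687 + q(R(-15))/(-79060) = 236354/41687 + (-3 + (2*(-15)/(24 - 15))**2/2 + 182*(2*(-15)/(24 - 15)))/(-79060) = 236354*(1/41687) + (-3 + (2*(-15)/9)**2/2 + 182*(2*(-15)/9))*(-1/79060) = 236354/41687 + (-3 + (2*(-15)*(1/9))**2/2 + 182*(2*(-15)*(1/9)))*(-1/79060) = 236354/41687 + (-3 + (-10/3)**2/2 + 182*(-10/3))*(-1/79060) = 236354/41687 + (-3 + (1/2)*(100/9) - 1820/3)*(-1/79060) = 236354/41687 + (-3 + 50/9 - 1820/3)*(-1/79060) = 236354/41687 - 5437/9*(-1/79060) = 236354/41687 + 5437/711540 = 168401977379/29661967980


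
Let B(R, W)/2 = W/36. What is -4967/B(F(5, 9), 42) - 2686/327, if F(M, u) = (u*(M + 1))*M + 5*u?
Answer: -4891429/2289 ≈ -2136.9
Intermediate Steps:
F(M, u) = 5*u + M*u*(1 + M) (F(M, u) = (u*(1 + M))*M + 5*u = M*u*(1 + M) + 5*u = 5*u + M*u*(1 + M))
B(R, W) = W/18 (B(R, W) = 2*(W/36) = W/18)
-4967/B(F(5, 9), 42) - 2686/327 = -4967/((1/18)*42) - 2686/327 = -4967/7/3 - 2686*1/327 = -4967*3/7 - 2686/327 = -14901/7 - 2686/327 = -4891429/2289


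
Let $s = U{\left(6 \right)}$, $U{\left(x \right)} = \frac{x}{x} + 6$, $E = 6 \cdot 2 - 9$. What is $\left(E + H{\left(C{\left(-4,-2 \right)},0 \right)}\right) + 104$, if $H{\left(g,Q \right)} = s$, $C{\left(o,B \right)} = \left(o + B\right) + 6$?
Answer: $114$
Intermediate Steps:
$E = 3$ ($E = 12 - 9 = 3$)
$U{\left(x \right)} = 7$ ($U{\left(x \right)} = 1 + 6 = 7$)
$C{\left(o,B \right)} = 6 + B + o$ ($C{\left(o,B \right)} = \left(B + o\right) + 6 = 6 + B + o$)
$s = 7$
$H{\left(g,Q \right)} = 7$
$\left(E + H{\left(C{\left(-4,-2 \right)},0 \right)}\right) + 104 = \left(3 + 7\right) + 104 = 10 + 104 = 114$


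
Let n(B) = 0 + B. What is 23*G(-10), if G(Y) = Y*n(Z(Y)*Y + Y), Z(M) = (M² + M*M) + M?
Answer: 439300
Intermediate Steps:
Z(M) = M + 2*M² (Z(M) = (M² + M²) + M = 2*M² + M = M + 2*M²)
n(B) = B
G(Y) = Y*(Y + Y²*(1 + 2*Y)) (G(Y) = Y*((Y*(1 + 2*Y))*Y + Y) = Y*(Y²*(1 + 2*Y) + Y) = Y*(Y + Y²*(1 + 2*Y)))
23*G(-10) = 23*((-10)²*(1 - 10*(1 + 2*(-10)))) = 23*(100*(1 - 10*(1 - 20))) = 23*(100*(1 - 10*(-19))) = 23*(100*(1 + 190)) = 23*(100*191) = 23*19100 = 439300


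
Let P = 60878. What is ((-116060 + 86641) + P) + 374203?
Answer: 405662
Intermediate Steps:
((-116060 + 86641) + P) + 374203 = ((-116060 + 86641) + 60878) + 374203 = (-29419 + 60878) + 374203 = 31459 + 374203 = 405662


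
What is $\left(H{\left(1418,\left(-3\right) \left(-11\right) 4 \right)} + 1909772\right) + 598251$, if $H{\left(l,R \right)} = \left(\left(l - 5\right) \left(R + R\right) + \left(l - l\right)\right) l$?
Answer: $531467399$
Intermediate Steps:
$H{\left(l,R \right)} = 2 R l \left(-5 + l\right)$ ($H{\left(l,R \right)} = \left(\left(-5 + l\right) 2 R + 0\right) l = \left(2 R \left(-5 + l\right) + 0\right) l = 2 R \left(-5 + l\right) l = 2 R l \left(-5 + l\right)$)
$\left(H{\left(1418,\left(-3\right) \left(-11\right) 4 \right)} + 1909772\right) + 598251 = \left(2 \left(-3\right) \left(-11\right) 4 \cdot 1418 \left(-5 + 1418\right) + 1909772\right) + 598251 = \left(2 \cdot 33 \cdot 4 \cdot 1418 \cdot 1413 + 1909772\right) + 598251 = \left(2 \cdot 132 \cdot 1418 \cdot 1413 + 1909772\right) + 598251 = \left(528959376 + 1909772\right) + 598251 = 530869148 + 598251 = 531467399$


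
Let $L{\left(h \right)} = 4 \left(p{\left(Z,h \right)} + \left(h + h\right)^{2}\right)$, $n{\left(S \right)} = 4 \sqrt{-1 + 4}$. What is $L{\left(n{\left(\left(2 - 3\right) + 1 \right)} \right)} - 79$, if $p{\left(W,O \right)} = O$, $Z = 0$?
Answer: $689 + 16 \sqrt{3} \approx 716.71$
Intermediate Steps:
$n{\left(S \right)} = 4 \sqrt{3}$
$L{\left(h \right)} = 4 h + 16 h^{2}$ ($L{\left(h \right)} = 4 \left(h + \left(h + h\right)^{2}\right) = 4 \left(h + \left(2 h\right)^{2}\right) = 4 \left(h + 4 h^{2}\right) = 4 h + 16 h^{2}$)
$L{\left(n{\left(\left(2 - 3\right) + 1 \right)} \right)} - 79 = 4 \cdot 4 \sqrt{3} \left(1 + 4 \cdot 4 \sqrt{3}\right) - 79 = 4 \cdot 4 \sqrt{3} \left(1 + 16 \sqrt{3}\right) - 79 = 16 \sqrt{3} \left(1 + 16 \sqrt{3}\right) - 79 = -79 + 16 \sqrt{3} \left(1 + 16 \sqrt{3}\right)$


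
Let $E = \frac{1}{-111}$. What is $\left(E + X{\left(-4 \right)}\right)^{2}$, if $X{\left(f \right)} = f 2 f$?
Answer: $\frac{12609601}{12321} \approx 1023.4$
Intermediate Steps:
$X{\left(f \right)} = 2 f^{2}$ ($X{\left(f \right)} = 2 f f = 2 f^{2}$)
$E = - \frac{1}{111} \approx -0.009009$
$\left(E + X{\left(-4 \right)}\right)^{2} = \left(- \frac{1}{111} + 2 \left(-4\right)^{2}\right)^{2} = \left(- \frac{1}{111} + 2 \cdot 16\right)^{2} = \left(- \frac{1}{111} + 32\right)^{2} = \left(\frac{3551}{111}\right)^{2} = \frac{12609601}{12321}$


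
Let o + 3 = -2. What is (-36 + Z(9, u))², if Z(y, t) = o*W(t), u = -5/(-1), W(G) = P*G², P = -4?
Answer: 215296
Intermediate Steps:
W(G) = -4*G²
u = 5 (u = -5*(-1) = 5)
o = -5 (o = -3 - 2 = -5)
Z(y, t) = 20*t² (Z(y, t) = -(-20)*t² = 20*t²)
(-36 + Z(9, u))² = (-36 + 20*5²)² = (-36 + 20*25)² = (-36 + 500)² = 464² = 215296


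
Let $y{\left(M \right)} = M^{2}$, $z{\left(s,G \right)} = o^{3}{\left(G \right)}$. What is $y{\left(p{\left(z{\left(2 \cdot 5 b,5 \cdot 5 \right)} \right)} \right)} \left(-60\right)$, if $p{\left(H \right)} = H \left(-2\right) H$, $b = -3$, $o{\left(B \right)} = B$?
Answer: $-14305114746093750000$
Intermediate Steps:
$z{\left(s,G \right)} = G^{3}$
$p{\left(H \right)} = - 2 H^{2}$ ($p{\left(H \right)} = - 2 H H = - 2 H^{2}$)
$y{\left(p{\left(z{\left(2 \cdot 5 b,5 \cdot 5 \right)} \right)} \right)} \left(-60\right) = \left(- 2 \left(\left(5 \cdot 5\right)^{3}\right)^{2}\right)^{2} \left(-60\right) = \left(- 2 \left(25^{3}\right)^{2}\right)^{2} \left(-60\right) = \left(- 2 \cdot 15625^{2}\right)^{2} \left(-60\right) = \left(\left(-2\right) 244140625\right)^{2} \left(-60\right) = \left(-488281250\right)^{2} \left(-60\right) = 238418579101562500 \left(-60\right) = -14305114746093750000$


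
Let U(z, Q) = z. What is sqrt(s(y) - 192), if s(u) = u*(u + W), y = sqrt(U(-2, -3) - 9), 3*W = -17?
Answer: sqrt(-1827 - 51*I*sqrt(11))/3 ≈ 0.65884 - 14.263*I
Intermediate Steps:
W = -17/3 (W = (1/3)*(-17) = -17/3 ≈ -5.6667)
y = I*sqrt(11) (y = sqrt(-2 - 9) = sqrt(-11) = I*sqrt(11) ≈ 3.3166*I)
s(u) = u*(-17/3 + u) (s(u) = u*(u - 17/3) = u*(-17/3 + u))
sqrt(s(y) - 192) = sqrt((I*sqrt(11))*(-17 + 3*(I*sqrt(11)))/3 - 192) = sqrt((I*sqrt(11))*(-17 + 3*I*sqrt(11))/3 - 192) = sqrt(I*sqrt(11)*(-17 + 3*I*sqrt(11))/3 - 192) = sqrt(-192 + I*sqrt(11)*(-17 + 3*I*sqrt(11))/3)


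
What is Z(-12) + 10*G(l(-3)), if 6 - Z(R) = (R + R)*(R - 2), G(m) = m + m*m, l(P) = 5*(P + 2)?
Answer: -130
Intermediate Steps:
l(P) = 10 + 5*P (l(P) = 5*(2 + P) = 10 + 5*P)
G(m) = m + m²
Z(R) = 6 - 2*R*(-2 + R) (Z(R) = 6 - (R + R)*(R - 2) = 6 - 2*R*(-2 + R))
Z(-12) + 10*G(l(-3)) = (6 - 2*(-12)² + 4*(-12)) + 10*((10 + 5*(-3))*(1 + (10 + 5*(-3)))) = (6 - 2*144 - 48) + 10*((10 - 15)*(1 + (10 - 15))) = (6 - 288 - 48) + 10*(-5*(1 - 5)) = -330 + 10*(-5*(-4)) = -330 + 10*20 = -330 + 200 = -130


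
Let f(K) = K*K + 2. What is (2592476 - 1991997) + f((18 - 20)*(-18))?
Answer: 601777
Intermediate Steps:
f(K) = 2 + K² (f(K) = K² + 2 = 2 + K²)
(2592476 - 1991997) + f((18 - 20)*(-18)) = (2592476 - 1991997) + (2 + ((18 - 20)*(-18))²) = 600479 + (2 + (-2*(-18))²) = 600479 + (2 + 36²) = 600479 + (2 + 1296) = 600479 + 1298 = 601777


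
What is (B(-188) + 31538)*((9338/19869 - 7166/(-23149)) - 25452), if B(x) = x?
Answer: -122330048530868200/153315827 ≈ -7.9790e+8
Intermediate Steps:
(B(-188) + 31538)*((9338/19869 - 7166/(-23149)) - 25452) = (-188 + 31538)*((9338/19869 - 7166/(-23149)) - 25452) = 31350*((9338*(1/19869) - 7166*(-1/23149)) - 25452) = 31350*((9338/19869 + 7166/23149) - 25452) = 31350*(358546616/459947481 - 25452) = 31350*(-11706224739796/459947481) = -122330048530868200/153315827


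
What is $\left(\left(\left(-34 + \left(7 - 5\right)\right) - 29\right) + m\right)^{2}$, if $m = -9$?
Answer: $4900$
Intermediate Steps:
$\left(\left(\left(-34 + \left(7 - 5\right)\right) - 29\right) + m\right)^{2} = \left(\left(\left(-34 + \left(7 - 5\right)\right) - 29\right) - 9\right)^{2} = \left(\left(\left(-34 + 2\right) - 29\right) - 9\right)^{2} = \left(\left(-32 - 29\right) - 9\right)^{2} = \left(-61 - 9\right)^{2} = \left(-70\right)^{2} = 4900$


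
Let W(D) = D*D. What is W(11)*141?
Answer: 17061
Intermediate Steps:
W(D) = D²
W(11)*141 = 11²*141 = 121*141 = 17061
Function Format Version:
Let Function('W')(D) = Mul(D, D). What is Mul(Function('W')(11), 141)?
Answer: 17061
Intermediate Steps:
Function('W')(D) = Pow(D, 2)
Mul(Function('W')(11), 141) = Mul(Pow(11, 2), 141) = Mul(121, 141) = 17061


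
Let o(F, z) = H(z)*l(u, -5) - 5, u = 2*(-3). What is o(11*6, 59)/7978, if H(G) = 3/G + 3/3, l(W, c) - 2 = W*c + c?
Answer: 1379/470702 ≈ 0.0029297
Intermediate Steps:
u = -6
l(W, c) = 2 + c + W*c (l(W, c) = 2 + (W*c + c) = 2 + (c + W*c) = 2 + c + W*c)
H(G) = 1 + 3/G (H(G) = 3/G + 3*(⅓) = 3/G + 1 = 1 + 3/G)
o(F, z) = -5 + 27*(3 + z)/z (o(F, z) = ((3 + z)/z)*(2 - 5 - 6*(-5)) - 5 = ((3 + z)/z)*(2 - 5 + 30) - 5 = ((3 + z)/z)*27 - 5 = 27*(3 + z)/z - 5 = -5 + 27*(3 + z)/z)
o(11*6, 59)/7978 = (22 + 81/59)/7978 = (22 + 81*(1/59))*(1/7978) = (22 + 81/59)*(1/7978) = (1379/59)*(1/7978) = 1379/470702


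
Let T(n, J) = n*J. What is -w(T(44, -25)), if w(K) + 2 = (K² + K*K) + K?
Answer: -2418898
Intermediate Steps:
T(n, J) = J*n
w(K) = -2 + K + 2*K² (w(K) = -2 + ((K² + K*K) + K) = -2 + ((K² + K²) + K) = -2 + (2*K² + K) = -2 + (K + 2*K²) = -2 + K + 2*K²)
-w(T(44, -25)) = -(-2 - 25*44 + 2*(-25*44)²) = -(-2 - 1100 + 2*(-1100)²) = -(-2 - 1100 + 2*1210000) = -(-2 - 1100 + 2420000) = -1*2418898 = -2418898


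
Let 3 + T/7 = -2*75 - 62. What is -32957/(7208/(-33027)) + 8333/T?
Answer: 1638088548431/10848040 ≈ 1.5100e+5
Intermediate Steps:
T = -1505 (T = -21 + 7*(-2*75 - 62) = -21 + 7*(-150 - 62) = -21 + 7*(-212) = -21 - 1484 = -1505)
-32957/(7208/(-33027)) + 8333/T = -32957/(7208/(-33027)) + 8333/(-1505) = -32957/(7208*(-1/33027)) + 8333*(-1/1505) = -32957/(-7208/33027) - 8333/1505 = -32957*(-33027/7208) - 8333/1505 = 1088470839/7208 - 8333/1505 = 1638088548431/10848040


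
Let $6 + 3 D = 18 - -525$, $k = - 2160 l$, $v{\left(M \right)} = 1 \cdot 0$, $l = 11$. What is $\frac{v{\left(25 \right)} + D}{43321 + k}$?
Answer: $\frac{179}{19561} \approx 0.0091509$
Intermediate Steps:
$v{\left(M \right)} = 0$
$k = -23760$ ($k = \left(-2160\right) 11 = -23760$)
$D = 179$ ($D = -2 + \frac{18 - -525}{3} = -2 + \frac{18 + 525}{3} = -2 + \frac{1}{3} \cdot 543 = -2 + 181 = 179$)
$\frac{v{\left(25 \right)} + D}{43321 + k} = \frac{0 + 179}{43321 - 23760} = \frac{179}{19561}$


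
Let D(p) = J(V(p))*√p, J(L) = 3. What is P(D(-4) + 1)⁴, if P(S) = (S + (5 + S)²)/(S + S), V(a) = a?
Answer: 41568048433/29986576 + 1813147434*I/1874161 ≈ 1386.2 + 967.45*I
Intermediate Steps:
D(p) = 3*√p
P(S) = (S + (5 + S)²)/(2*S) (P(S) = (S + (5 + S)²)/((2*S)) = (S + (5 + S)²)*(1/(2*S)) = (S + (5 + S)²)/(2*S))
P(D(-4) + 1)⁴ = (((3*√(-4) + 1) + (5 + (3*√(-4) + 1))²)/(2*(3*√(-4) + 1)))⁴ = (((3*(2*I) + 1) + (5 + (3*(2*I) + 1))²)/(2*(3*(2*I) + 1)))⁴ = (((6*I + 1) + (5 + (6*I + 1))²)/(2*(6*I + 1)))⁴ = (((1 + 6*I) + (5 + (1 + 6*I))²)/(2*(1 + 6*I)))⁴ = (((1 - 6*I)/37)*((1 + 6*I) + (6 + 6*I)²)/2)⁴ = (((1 - 6*I)/37)*(1 + (6 + 6*I)² + 6*I)/2)⁴ = ((1 - 6*I)*(1 + (6 + 6*I)² + 6*I)/74)⁴ = (1 - 6*I)⁴*(1 + (6 + 6*I)² + 6*I)⁴/29986576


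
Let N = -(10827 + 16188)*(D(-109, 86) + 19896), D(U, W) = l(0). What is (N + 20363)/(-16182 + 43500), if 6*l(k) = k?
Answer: -537470077/27318 ≈ -19675.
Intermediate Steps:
l(k) = k/6
D(U, W) = 0 (D(U, W) = (⅙)*0 = 0)
N = -537490440 (N = -(10827 + 16188)*(0 + 19896) = -27015*19896 = -1*537490440 = -537490440)
(N + 20363)/(-16182 + 43500) = (-537490440 + 20363)/(-16182 + 43500) = -537470077/27318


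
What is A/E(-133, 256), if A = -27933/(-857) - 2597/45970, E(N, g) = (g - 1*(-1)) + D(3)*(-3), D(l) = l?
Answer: 1281854381/9770279920 ≈ 0.13120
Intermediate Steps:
E(N, g) = -8 + g (E(N, g) = (g - 1*(-1)) + 3*(-3) = (g + 1) - 9 = (1 + g) - 9 = -8 + g)
A = 1281854381/39396290 (A = -27933*(-1/857) - 2597*1/45970 = 27933/857 - 2597/45970 = 1281854381/39396290 ≈ 32.537)
A/E(-133, 256) = 1281854381/(39396290*(-8 + 256)) = (1281854381/39396290)/248 = (1281854381/39396290)*(1/248) = 1281854381/9770279920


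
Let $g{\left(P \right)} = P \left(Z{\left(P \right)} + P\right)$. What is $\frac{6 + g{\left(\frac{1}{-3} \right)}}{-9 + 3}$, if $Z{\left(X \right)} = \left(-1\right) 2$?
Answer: $- \frac{61}{54} \approx -1.1296$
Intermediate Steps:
$Z{\left(X \right)} = -2$
$g{\left(P \right)} = P \left(-2 + P\right)$
$\frac{6 + g{\left(\frac{1}{-3} \right)}}{-9 + 3} = \frac{6 + \frac{-2 + \frac{1}{-3}}{-3}}{-9 + 3} = \frac{6 - \frac{-2 - \frac{1}{3}}{3}}{-6} = - \frac{6 - - \frac{7}{9}}{6} = - \frac{6 + \frac{7}{9}}{6} = \left(- \frac{1}{6}\right) \frac{61}{9} = - \frac{61}{54}$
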